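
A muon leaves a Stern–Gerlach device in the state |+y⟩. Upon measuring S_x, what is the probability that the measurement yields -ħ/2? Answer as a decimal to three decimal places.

In the S_z basis, |+y⟩ = (|↑⟩ + i|↓⟩)/√2 and |-x⟩ = (|↑⟩ - |↓⟩)/√2.
|⟨-x|+y⟩|² = 1/2.

0.500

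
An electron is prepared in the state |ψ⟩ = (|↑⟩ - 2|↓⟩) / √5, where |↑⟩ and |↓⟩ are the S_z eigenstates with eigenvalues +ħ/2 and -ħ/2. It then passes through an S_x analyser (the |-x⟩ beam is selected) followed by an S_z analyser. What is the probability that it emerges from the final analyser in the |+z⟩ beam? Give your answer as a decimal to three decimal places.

First analyser (S_x): P(|-x⟩) = |⟨-x|ψ⟩|² = 9/10.
After stage 1 the state is |-x⟩; P(|+z⟩) = |⟨+z|-x⟩|² = 1/2.
Joint probability = 9/10 × 1/2 = 0.450.

0.450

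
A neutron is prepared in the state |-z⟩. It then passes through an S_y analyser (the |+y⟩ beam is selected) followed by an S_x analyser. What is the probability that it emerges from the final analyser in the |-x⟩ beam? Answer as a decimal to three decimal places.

0.250

First analyser (S_y): from |-z⟩, P(|+y⟩) = 1/2.
After stage 1 the state is |+y⟩; P(|-x⟩) = |⟨-x|+y⟩|² = 1/2.
Joint probability = 1/2 × 1/2 = 0.250.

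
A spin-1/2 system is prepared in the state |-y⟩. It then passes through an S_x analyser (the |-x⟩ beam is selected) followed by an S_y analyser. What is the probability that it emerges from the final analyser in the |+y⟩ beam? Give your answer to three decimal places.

0.250

First analyser (S_x): from |-y⟩, P(|-x⟩) = 1/2.
After stage 1 the state is |-x⟩; P(|+y⟩) = |⟨+y|-x⟩|² = 1/2.
Joint probability = 1/2 × 1/2 = 0.250.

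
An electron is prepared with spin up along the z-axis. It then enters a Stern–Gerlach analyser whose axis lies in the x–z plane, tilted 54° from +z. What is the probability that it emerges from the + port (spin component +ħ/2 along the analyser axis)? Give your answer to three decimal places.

For spin-½, the probability of finding spin-up along an axis at angle θ to the initial spin direction is cos²(θ/2); spin-down is sin²(θ/2).
θ = 54°, so P = cos²(27°) ≈ 0.794.

0.794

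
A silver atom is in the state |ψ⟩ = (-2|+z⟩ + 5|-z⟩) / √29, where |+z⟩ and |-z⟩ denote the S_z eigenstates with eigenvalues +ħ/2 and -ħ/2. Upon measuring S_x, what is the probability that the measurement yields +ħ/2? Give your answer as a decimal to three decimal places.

|+x⟩ = (|+z⟩ + |-z⟩)/√2, so ⟨+x|ψ⟩ = (3) / (√2·√29).
P = |3|² / 58 = 9/58.

0.155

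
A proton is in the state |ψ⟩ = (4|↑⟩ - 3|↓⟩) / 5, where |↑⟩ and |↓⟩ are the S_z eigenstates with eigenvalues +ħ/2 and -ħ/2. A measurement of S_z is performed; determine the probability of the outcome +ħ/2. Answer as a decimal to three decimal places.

The +ħ/2 outcome corresponds to |↑⟩. Its amplitude in |ψ⟩ is 4/5.
P = |4|² / 25 = 16/25.

0.640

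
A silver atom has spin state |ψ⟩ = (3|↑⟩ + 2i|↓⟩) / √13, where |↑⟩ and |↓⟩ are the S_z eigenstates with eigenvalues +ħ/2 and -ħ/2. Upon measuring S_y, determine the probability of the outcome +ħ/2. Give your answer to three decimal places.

0.962

|+y⟩ = (|↑⟩ + i|↓⟩)/√2, so ⟨+y|ψ⟩ = (5) / (√2·√13).
P = |5|² / 26 = 25/26.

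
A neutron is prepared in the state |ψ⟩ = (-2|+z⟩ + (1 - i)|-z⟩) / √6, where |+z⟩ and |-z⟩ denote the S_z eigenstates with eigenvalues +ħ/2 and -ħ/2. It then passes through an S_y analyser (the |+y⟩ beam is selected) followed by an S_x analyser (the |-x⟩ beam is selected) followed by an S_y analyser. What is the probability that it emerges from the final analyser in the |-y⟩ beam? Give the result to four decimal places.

0.2083

First analyser (S_y): P(|+y⟩) = |⟨+y|ψ⟩|² = 10/12.
After stage 1 the state is |+y⟩; P(|-x⟩) = |⟨-x|+y⟩|² = 1/2.
After stage 2 the state is |-x⟩; P(|-y⟩) = |⟨-y|-x⟩|² = 1/2.
Joint probability = 10/12 × 1/2 × 1/2 = 0.2083.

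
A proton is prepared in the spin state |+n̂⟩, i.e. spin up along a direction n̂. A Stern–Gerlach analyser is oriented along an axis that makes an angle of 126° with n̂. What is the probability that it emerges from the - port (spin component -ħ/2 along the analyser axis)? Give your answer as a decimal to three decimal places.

0.794

For spin-½, the probability of finding spin-up along an axis at angle θ to the initial spin direction is cos²(θ/2); spin-down is sin²(θ/2).
θ = 126°, so P = sin²(63°) ≈ 0.794.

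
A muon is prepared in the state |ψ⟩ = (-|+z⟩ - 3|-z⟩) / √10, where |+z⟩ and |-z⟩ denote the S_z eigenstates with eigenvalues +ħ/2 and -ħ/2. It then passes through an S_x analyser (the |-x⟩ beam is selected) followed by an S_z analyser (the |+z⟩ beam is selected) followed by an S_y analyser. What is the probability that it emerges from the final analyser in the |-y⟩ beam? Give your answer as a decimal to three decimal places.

First analyser (S_x): P(|-x⟩) = |⟨-x|ψ⟩|² = 4/20.
After stage 1 the state is |-x⟩; P(|+z⟩) = |⟨+z|-x⟩|² = 1/2.
After stage 2 the state is |+z⟩; P(|-y⟩) = |⟨-y|+z⟩|² = 1/2.
Joint probability = 4/20 × 1/2 × 1/2 = 0.050.

0.050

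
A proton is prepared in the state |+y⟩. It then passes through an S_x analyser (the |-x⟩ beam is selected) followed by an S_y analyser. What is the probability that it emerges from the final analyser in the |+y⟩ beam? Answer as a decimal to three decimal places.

0.250

First analyser (S_x): from |+y⟩, P(|-x⟩) = 1/2.
After stage 1 the state is |-x⟩; P(|+y⟩) = |⟨+y|-x⟩|² = 1/2.
Joint probability = 1/2 × 1/2 = 0.250.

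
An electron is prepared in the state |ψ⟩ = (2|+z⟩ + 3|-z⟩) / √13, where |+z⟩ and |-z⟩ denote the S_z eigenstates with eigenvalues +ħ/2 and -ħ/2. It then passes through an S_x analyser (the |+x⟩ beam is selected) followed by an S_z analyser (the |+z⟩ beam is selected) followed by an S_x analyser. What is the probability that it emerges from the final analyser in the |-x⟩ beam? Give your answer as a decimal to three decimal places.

First analyser (S_x): P(|+x⟩) = |⟨+x|ψ⟩|² = 25/26.
After stage 1 the state is |+x⟩; P(|+z⟩) = |⟨+z|+x⟩|² = 1/2.
After stage 2 the state is |+z⟩; P(|-x⟩) = |⟨-x|+z⟩|² = 1/2.
Joint probability = 25/26 × 1/2 × 1/2 = 0.240.

0.240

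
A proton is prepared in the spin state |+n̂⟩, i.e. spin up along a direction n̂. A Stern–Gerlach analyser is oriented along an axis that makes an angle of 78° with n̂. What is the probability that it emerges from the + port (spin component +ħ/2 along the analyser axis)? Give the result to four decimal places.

For spin-½, the probability of finding spin-up along an axis at angle θ to the initial spin direction is cos²(θ/2); spin-down is sin²(θ/2).
θ = 78°, so P = cos²(39°) ≈ 0.6040.

0.6040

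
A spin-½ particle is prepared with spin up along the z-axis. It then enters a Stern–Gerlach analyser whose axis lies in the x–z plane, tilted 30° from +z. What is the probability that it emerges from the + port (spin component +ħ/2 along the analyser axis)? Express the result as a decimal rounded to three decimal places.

For spin-½, the probability of finding spin-up along an axis at angle θ to the initial spin direction is cos²(θ/2); spin-down is sin²(θ/2).
θ = 30°, so P = cos²(15°) ≈ 0.933.

0.933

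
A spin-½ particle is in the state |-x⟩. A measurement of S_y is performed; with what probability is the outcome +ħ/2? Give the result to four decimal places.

0.5000

In the S_z basis, |-x⟩ = (|↑⟩ - |↓⟩)/√2 and |+y⟩ = (|↑⟩ + i|↓⟩)/√2.
|⟨+y|-x⟩|² = 1/2.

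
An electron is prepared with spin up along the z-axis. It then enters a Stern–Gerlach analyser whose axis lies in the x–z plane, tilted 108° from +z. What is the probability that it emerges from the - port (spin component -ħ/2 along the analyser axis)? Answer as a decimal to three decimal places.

0.655

For spin-½, the probability of finding spin-up along an axis at angle θ to the initial spin direction is cos²(θ/2); spin-down is sin²(θ/2).
θ = 108°, so P = sin²(54°) ≈ 0.655.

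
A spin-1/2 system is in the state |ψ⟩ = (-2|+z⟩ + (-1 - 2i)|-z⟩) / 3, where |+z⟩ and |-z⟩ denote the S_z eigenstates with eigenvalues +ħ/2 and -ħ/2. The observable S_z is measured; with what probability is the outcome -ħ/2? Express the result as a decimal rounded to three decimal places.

0.556

The -ħ/2 outcome corresponds to |-z⟩. Its amplitude in |ψ⟩ is (-1 - 2i)/3.
P = |-1 - 2i|² / 9 = 5/9.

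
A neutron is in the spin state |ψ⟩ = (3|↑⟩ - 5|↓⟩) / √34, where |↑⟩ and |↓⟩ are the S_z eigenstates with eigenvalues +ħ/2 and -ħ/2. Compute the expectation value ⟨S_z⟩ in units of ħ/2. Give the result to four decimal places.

⟨σ_z⟩ = |a|² - |b|² divided by |a|²+|b|², with a, b the |↑⟩, |↓⟩ amplitudes.
= (9 - 25)/34 = -16/34.
⟨S_z⟩ = (ħ/2)·⟨σ_z⟩.

-0.4706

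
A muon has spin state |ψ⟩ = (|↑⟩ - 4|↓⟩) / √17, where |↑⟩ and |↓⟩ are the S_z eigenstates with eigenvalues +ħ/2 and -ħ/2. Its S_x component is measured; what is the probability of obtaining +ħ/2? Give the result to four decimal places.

0.2647

|+x⟩ = (|↑⟩ + |↓⟩)/√2, so ⟨+x|ψ⟩ = (-3) / (√2·√17).
P = |-3|² / 34 = 9/34.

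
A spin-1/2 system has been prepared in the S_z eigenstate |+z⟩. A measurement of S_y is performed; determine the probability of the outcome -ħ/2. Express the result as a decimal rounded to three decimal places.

In the S_z basis, |+z⟩ = |↑⟩ and |-y⟩ = (|↑⟩ - i|↓⟩)/√2.
|⟨-y|+z⟩|² = 1/2.

0.500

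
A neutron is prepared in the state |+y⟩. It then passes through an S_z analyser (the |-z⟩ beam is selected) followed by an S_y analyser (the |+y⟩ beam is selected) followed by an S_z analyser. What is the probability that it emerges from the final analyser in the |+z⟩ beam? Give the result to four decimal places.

First analyser (S_z): from |+y⟩, P(|-z⟩) = 1/2.
After stage 1 the state is |-z⟩; P(|+y⟩) = |⟨+y|-z⟩|² = 1/2.
After stage 2 the state is |+y⟩; P(|+z⟩) = |⟨+z|+y⟩|² = 1/2.
Joint probability = 1/2 × 1/2 × 1/2 = 0.1250.

0.1250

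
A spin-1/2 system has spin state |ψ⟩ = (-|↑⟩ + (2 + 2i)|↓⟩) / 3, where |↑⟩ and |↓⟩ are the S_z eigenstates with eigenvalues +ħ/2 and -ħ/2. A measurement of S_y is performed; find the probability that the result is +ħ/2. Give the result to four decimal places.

0.2778

|+y⟩ = (|↑⟩ + i|↓⟩)/√2, so ⟨+y|ψ⟩ = (1 - 2i) / (√2·3).
P = |1 - 2i|² / 18 = 5/18.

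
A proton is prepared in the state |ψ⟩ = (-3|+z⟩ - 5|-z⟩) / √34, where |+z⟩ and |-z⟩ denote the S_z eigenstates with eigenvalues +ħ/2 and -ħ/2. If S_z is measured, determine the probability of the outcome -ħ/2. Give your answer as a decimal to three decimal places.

The -ħ/2 outcome corresponds to |-z⟩. Its amplitude in |ψ⟩ is -5/√34.
P = |-5|² / 34 = 25/34.

0.735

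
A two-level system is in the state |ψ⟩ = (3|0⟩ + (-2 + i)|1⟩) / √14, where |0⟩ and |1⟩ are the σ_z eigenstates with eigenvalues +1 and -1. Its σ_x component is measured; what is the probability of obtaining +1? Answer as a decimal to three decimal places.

0.071

|+x⟩ = (|0⟩ + |1⟩)/√2, so ⟨+x|ψ⟩ = (1 + i) / (√2·√14).
P = |1 + i|² / 28 = 2/28.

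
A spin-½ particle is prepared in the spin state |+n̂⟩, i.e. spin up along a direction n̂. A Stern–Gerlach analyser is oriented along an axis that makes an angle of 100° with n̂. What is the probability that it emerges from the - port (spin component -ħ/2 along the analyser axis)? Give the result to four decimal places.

For spin-½, the probability of finding spin-up along an axis at angle θ to the initial spin direction is cos²(θ/2); spin-down is sin²(θ/2).
θ = 100°, so P = sin²(50°) ≈ 0.5868.

0.5868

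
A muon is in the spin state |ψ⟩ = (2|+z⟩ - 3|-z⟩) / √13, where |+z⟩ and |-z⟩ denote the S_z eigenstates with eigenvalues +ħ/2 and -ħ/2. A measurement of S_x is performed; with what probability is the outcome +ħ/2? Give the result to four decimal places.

|+x⟩ = (|+z⟩ + |-z⟩)/√2, so ⟨+x|ψ⟩ = (-1) / (√2·√13).
P = |-1|² / 26 = 1/26.

0.0385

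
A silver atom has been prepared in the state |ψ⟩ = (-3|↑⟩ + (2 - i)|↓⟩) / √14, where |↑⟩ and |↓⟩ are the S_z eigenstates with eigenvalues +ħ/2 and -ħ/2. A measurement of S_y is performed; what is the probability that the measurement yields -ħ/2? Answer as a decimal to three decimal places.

|-y⟩ = (|↑⟩ - i|↓⟩)/√2, so ⟨-y|ψ⟩ = (-2 + 2i) / (√2·√14).
P = |-2 + 2i|² / 28 = 8/28.

0.286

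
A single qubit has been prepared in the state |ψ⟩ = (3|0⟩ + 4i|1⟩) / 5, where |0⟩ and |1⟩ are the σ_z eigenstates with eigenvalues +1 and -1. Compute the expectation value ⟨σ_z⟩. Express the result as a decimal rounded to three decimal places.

⟨σ_z⟩ = |a|² - |b|² divided by |a|²+|b|², with a, b the |0⟩, |1⟩ amplitudes.
= (9 - 16)/25 = -7/25.

-0.280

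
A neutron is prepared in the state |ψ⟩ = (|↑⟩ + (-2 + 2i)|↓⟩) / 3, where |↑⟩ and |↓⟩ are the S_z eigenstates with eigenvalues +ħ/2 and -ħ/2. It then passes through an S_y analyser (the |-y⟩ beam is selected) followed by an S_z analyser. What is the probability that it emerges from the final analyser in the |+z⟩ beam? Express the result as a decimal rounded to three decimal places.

0.139

First analyser (S_y): P(|-y⟩) = |⟨-y|ψ⟩|² = 5/18.
After stage 1 the state is |-y⟩; P(|+z⟩) = |⟨+z|-y⟩|² = 1/2.
Joint probability = 5/18 × 1/2 = 0.139.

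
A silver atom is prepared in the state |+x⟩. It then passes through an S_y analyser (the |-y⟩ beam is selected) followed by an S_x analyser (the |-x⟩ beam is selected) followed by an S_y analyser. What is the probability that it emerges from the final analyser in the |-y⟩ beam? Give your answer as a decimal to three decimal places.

First analyser (S_y): from |+x⟩, P(|-y⟩) = 1/2.
After stage 1 the state is |-y⟩; P(|-x⟩) = |⟨-x|-y⟩|² = 1/2.
After stage 2 the state is |-x⟩; P(|-y⟩) = |⟨-y|-x⟩|² = 1/2.
Joint probability = 1/2 × 1/2 × 1/2 = 0.125.

0.125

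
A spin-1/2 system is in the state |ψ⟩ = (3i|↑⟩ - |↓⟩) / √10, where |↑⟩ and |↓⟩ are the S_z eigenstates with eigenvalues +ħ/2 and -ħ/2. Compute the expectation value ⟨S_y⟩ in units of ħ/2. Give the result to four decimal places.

0.6000

⟨σ_y⟩ = 2 Im(a* b)/(|a|²+|b|²) with a = 3i, b = -1.
a* b = 3i, so ⟨σ_y⟩ = 6/10.
⟨S_y⟩ = (ħ/2)·⟨σ_y⟩.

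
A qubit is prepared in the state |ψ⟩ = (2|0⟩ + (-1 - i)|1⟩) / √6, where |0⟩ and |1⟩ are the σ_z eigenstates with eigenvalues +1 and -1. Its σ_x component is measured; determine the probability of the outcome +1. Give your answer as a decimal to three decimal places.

0.167

|+x⟩ = (|0⟩ + |1⟩)/√2, so ⟨+x|ψ⟩ = (1 - i) / (√2·√6).
P = |1 - i|² / 12 = 2/12.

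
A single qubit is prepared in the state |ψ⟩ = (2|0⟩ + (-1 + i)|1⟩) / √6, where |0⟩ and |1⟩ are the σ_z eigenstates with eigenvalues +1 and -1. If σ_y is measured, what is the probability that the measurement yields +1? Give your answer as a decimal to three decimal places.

0.833

|+y⟩ = (|0⟩ + i|1⟩)/√2, so ⟨+y|ψ⟩ = (3 + i) / (√2·√6).
P = |3 + i|² / 12 = 10/12.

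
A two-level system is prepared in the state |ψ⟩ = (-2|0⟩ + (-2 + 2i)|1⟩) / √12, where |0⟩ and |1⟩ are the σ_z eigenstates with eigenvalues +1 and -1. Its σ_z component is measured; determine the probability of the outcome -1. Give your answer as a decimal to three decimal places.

The -1 outcome corresponds to |1⟩. Its amplitude in |ψ⟩ is (-2 + 2i)/√12.
P = |-2 + 2i|² / 12 = 8/12.

0.667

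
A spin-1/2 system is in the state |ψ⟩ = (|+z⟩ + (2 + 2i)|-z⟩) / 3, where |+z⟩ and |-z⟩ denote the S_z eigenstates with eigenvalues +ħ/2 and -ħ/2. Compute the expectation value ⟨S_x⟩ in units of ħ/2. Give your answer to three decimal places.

⟨σ_x⟩ = 2 Re(a* b)/(|a|²+|b|²) with a = 1, b = (2 + 2i).
a* b = (2 + 2i), so ⟨σ_x⟩ = 4/9.
⟨S_x⟩ = (ħ/2)·⟨σ_x⟩.

0.444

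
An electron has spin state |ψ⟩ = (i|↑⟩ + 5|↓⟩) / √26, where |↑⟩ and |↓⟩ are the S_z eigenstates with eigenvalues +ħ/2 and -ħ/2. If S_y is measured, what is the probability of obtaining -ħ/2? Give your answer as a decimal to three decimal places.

0.692

|-y⟩ = (|↑⟩ - i|↓⟩)/√2, so ⟨-y|ψ⟩ = (6i) / (√2·√26).
P = |6i|² / 52 = 36/52.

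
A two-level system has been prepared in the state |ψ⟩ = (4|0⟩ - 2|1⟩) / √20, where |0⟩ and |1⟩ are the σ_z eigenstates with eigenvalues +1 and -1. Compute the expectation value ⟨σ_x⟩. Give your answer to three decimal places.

-0.800

⟨σ_x⟩ = 2 Re(a* b)/(|a|²+|b|²) with a = 4, b = -2.
a* b = -8, so ⟨σ_x⟩ = -16/20.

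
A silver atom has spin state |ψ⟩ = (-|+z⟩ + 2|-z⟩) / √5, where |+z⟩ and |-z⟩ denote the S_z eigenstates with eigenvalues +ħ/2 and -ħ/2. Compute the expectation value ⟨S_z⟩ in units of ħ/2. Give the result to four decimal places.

-0.6000

⟨σ_z⟩ = |a|² - |b|² divided by |a|²+|b|², with a, b the |+z⟩, |-z⟩ amplitudes.
= (1 - 4)/5 = -3/5.
⟨S_z⟩ = (ħ/2)·⟨σ_z⟩.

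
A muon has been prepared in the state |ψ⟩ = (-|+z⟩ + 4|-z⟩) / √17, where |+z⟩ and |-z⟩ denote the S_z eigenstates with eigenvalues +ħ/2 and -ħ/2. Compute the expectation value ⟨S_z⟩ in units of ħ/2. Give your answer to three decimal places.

-0.882

⟨σ_z⟩ = |a|² - |b|² divided by |a|²+|b|², with a, b the |+z⟩, |-z⟩ amplitudes.
= (1 - 16)/17 = -15/17.
⟨S_z⟩ = (ħ/2)·⟨σ_z⟩.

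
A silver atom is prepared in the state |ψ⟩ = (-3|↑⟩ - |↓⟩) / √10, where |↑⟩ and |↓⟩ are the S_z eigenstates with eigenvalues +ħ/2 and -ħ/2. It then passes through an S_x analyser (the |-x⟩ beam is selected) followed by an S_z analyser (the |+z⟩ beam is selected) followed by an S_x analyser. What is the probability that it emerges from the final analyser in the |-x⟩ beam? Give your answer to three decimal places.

0.050

First analyser (S_x): P(|-x⟩) = |⟨-x|ψ⟩|² = 4/20.
After stage 1 the state is |-x⟩; P(|+z⟩) = |⟨+z|-x⟩|² = 1/2.
After stage 2 the state is |+z⟩; P(|-x⟩) = |⟨-x|+z⟩|² = 1/2.
Joint probability = 4/20 × 1/2 × 1/2 = 0.050.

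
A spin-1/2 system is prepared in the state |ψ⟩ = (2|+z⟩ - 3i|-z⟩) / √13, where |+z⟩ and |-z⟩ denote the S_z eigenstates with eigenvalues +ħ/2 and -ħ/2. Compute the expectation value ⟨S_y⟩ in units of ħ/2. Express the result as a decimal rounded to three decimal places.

-0.923

⟨σ_y⟩ = 2 Im(a* b)/(|a|²+|b|²) with a = 2, b = -3i.
a* b = -6i, so ⟨σ_y⟩ = -12/13.
⟨S_y⟩ = (ħ/2)·⟨σ_y⟩.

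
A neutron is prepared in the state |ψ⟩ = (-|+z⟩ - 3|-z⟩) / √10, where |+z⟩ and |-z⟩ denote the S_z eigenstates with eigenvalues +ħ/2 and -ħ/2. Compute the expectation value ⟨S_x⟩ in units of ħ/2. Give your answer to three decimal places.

⟨σ_x⟩ = 2 Re(a* b)/(|a|²+|b|²) with a = -1, b = -3.
a* b = 3, so ⟨σ_x⟩ = 6/10.
⟨S_x⟩ = (ħ/2)·⟨σ_x⟩.

0.600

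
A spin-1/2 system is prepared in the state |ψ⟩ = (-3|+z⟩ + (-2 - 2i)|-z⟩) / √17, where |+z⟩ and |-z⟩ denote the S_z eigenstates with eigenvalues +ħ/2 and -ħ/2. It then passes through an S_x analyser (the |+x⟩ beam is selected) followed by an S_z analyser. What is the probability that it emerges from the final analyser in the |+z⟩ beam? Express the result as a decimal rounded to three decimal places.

First analyser (S_x): P(|+x⟩) = |⟨+x|ψ⟩|² = 29/34.
After stage 1 the state is |+x⟩; P(|+z⟩) = |⟨+z|+x⟩|² = 1/2.
Joint probability = 29/34 × 1/2 = 0.426.

0.426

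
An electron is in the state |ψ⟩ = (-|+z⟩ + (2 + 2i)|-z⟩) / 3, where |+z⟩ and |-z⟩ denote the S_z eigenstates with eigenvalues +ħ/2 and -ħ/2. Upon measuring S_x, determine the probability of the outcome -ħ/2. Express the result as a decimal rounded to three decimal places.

0.722

|-x⟩ = (|+z⟩ - |-z⟩)/√2, so ⟨-x|ψ⟩ = (-3 - 2i) / (√2·3).
P = |-3 - 2i|² / 18 = 13/18.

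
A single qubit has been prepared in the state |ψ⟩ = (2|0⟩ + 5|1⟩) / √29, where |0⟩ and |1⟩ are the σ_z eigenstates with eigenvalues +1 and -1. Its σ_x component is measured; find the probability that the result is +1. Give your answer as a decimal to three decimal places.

0.845

|+x⟩ = (|0⟩ + |1⟩)/√2, so ⟨+x|ψ⟩ = (7) / (√2·√29).
P = |7|² / 58 = 49/58.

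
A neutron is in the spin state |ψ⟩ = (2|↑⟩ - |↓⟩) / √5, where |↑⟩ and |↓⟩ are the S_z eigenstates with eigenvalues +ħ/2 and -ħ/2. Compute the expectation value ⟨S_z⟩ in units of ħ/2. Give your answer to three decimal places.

0.600

⟨σ_z⟩ = |a|² - |b|² divided by |a|²+|b|², with a, b the |↑⟩, |↓⟩ amplitudes.
= (4 - 1)/5 = 3/5.
⟨S_z⟩ = (ħ/2)·⟨σ_z⟩.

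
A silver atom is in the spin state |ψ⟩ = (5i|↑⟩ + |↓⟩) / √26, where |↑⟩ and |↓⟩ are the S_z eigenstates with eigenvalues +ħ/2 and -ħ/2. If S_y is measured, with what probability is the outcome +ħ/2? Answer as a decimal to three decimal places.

0.308

|+y⟩ = (|↑⟩ + i|↓⟩)/√2, so ⟨+y|ψ⟩ = (4i) / (√2·√26).
P = |4i|² / 52 = 16/52.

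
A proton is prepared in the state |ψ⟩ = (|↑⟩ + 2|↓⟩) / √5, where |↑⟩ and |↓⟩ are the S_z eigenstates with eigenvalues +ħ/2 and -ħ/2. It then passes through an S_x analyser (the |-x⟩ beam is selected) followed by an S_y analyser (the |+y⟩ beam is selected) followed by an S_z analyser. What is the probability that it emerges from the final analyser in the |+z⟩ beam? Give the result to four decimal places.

First analyser (S_x): P(|-x⟩) = |⟨-x|ψ⟩|² = 1/10.
After stage 1 the state is |-x⟩; P(|+y⟩) = |⟨+y|-x⟩|² = 1/2.
After stage 2 the state is |+y⟩; P(|+z⟩) = |⟨+z|+y⟩|² = 1/2.
Joint probability = 1/10 × 1/2 × 1/2 = 0.0250.

0.0250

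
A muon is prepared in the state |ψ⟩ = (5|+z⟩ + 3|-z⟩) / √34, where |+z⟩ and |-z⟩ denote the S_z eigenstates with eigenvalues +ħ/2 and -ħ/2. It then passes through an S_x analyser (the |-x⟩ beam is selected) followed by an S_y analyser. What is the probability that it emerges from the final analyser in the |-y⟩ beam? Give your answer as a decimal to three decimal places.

0.029

First analyser (S_x): P(|-x⟩) = |⟨-x|ψ⟩|² = 4/68.
After stage 1 the state is |-x⟩; P(|-y⟩) = |⟨-y|-x⟩|² = 1/2.
Joint probability = 4/68 × 1/2 = 0.029.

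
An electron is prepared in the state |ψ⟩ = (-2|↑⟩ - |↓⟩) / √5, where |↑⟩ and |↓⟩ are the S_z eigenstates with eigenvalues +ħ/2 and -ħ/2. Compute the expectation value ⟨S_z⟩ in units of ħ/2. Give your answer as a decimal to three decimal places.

⟨σ_z⟩ = |a|² - |b|² divided by |a|²+|b|², with a, b the |↑⟩, |↓⟩ amplitudes.
= (4 - 1)/5 = 3/5.
⟨S_z⟩ = (ħ/2)·⟨σ_z⟩.

0.600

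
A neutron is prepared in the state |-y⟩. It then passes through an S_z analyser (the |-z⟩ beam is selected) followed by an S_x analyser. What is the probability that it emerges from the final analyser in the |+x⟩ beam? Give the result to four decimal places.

0.2500

First analyser (S_z): from |-y⟩, P(|-z⟩) = 1/2.
After stage 1 the state is |-z⟩; P(|+x⟩) = |⟨+x|-z⟩|² = 1/2.
Joint probability = 1/2 × 1/2 = 0.2500.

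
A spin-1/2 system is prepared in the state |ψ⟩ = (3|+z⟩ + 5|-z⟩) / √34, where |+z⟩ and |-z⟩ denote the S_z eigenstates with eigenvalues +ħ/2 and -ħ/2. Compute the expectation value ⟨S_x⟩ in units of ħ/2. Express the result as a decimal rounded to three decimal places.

0.882

⟨σ_x⟩ = 2 Re(a* b)/(|a|²+|b|²) with a = 3, b = 5.
a* b = 15, so ⟨σ_x⟩ = 30/34.
⟨S_x⟩ = (ħ/2)·⟨σ_x⟩.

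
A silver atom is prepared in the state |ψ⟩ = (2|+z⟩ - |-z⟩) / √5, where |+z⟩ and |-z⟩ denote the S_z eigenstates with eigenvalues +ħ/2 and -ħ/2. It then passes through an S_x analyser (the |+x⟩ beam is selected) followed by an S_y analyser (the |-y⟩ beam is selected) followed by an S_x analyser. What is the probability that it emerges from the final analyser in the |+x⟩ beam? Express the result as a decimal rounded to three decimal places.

First analyser (S_x): P(|+x⟩) = |⟨+x|ψ⟩|² = 1/10.
After stage 1 the state is |+x⟩; P(|-y⟩) = |⟨-y|+x⟩|² = 1/2.
After stage 2 the state is |-y⟩; P(|+x⟩) = |⟨+x|-y⟩|² = 1/2.
Joint probability = 1/10 × 1/2 × 1/2 = 0.025.

0.025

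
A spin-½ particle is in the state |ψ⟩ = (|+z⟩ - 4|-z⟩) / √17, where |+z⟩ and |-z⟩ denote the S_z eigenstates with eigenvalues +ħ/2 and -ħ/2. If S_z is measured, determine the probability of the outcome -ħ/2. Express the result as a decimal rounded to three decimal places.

The -ħ/2 outcome corresponds to |-z⟩. Its amplitude in |ψ⟩ is -4/√17.
P = |-4|² / 17 = 16/17.

0.941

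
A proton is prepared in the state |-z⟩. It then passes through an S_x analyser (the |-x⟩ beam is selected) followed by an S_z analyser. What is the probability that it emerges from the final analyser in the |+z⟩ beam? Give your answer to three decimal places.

0.250

First analyser (S_x): from |-z⟩, P(|-x⟩) = 1/2.
After stage 1 the state is |-x⟩; P(|+z⟩) = |⟨+z|-x⟩|² = 1/2.
Joint probability = 1/2 × 1/2 = 0.250.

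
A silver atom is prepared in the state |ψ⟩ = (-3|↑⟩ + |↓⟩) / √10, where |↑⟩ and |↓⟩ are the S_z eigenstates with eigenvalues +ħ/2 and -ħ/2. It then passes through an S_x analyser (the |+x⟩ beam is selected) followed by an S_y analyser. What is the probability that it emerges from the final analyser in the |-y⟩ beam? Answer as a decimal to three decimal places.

First analyser (S_x): P(|+x⟩) = |⟨+x|ψ⟩|² = 4/20.
After stage 1 the state is |+x⟩; P(|-y⟩) = |⟨-y|+x⟩|² = 1/2.
Joint probability = 4/20 × 1/2 = 0.100.

0.100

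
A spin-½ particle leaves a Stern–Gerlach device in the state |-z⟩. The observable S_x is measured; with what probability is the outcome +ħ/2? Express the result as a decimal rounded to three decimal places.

0.500

In the S_z basis, |-z⟩ = |↓⟩ and |+x⟩ = (|↑⟩ + |↓⟩)/√2.
|⟨+x|-z⟩|² = 1/2.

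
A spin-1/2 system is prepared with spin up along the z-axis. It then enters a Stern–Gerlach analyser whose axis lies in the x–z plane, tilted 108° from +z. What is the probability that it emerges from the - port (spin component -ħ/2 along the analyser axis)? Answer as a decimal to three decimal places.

0.655

For spin-½, the probability of finding spin-up along an axis at angle θ to the initial spin direction is cos²(θ/2); spin-down is sin²(θ/2).
θ = 108°, so P = sin²(54°) ≈ 0.655.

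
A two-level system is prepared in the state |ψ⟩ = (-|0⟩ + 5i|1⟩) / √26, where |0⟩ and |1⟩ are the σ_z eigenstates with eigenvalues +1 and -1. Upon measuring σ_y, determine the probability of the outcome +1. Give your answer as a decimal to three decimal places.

|+y⟩ = (|0⟩ + i|1⟩)/√2, so ⟨+y|ψ⟩ = (4) / (√2·√26).
P = |4|² / 52 = 16/52.

0.308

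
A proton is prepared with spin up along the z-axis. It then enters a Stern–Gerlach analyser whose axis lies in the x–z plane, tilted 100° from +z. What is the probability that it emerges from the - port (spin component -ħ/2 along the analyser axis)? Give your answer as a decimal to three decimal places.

0.587

For spin-½, the probability of finding spin-up along an axis at angle θ to the initial spin direction is cos²(θ/2); spin-down is sin²(θ/2).
θ = 100°, so P = sin²(50°) ≈ 0.587.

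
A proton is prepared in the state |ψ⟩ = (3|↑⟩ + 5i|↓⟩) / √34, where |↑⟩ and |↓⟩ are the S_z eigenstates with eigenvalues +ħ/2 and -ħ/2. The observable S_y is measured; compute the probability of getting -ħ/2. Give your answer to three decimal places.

0.059

|-y⟩ = (|↑⟩ - i|↓⟩)/√2, so ⟨-y|ψ⟩ = (-2) / (√2·√34).
P = |-2|² / 68 = 4/68.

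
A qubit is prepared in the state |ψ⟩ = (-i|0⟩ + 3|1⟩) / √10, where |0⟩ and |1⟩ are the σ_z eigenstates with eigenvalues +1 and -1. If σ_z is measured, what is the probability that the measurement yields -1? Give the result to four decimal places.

0.9000

The -1 outcome corresponds to |1⟩. Its amplitude in |ψ⟩ is 3/√10.
P = |3|² / 10 = 9/10.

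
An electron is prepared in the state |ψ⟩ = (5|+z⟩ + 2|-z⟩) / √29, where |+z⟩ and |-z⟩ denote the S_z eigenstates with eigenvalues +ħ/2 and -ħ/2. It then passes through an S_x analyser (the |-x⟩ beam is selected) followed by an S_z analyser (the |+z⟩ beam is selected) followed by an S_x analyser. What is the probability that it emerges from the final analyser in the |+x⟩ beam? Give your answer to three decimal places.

First analyser (S_x): P(|-x⟩) = |⟨-x|ψ⟩|² = 9/58.
After stage 1 the state is |-x⟩; P(|+z⟩) = |⟨+z|-x⟩|² = 1/2.
After stage 2 the state is |+z⟩; P(|+x⟩) = |⟨+x|+z⟩|² = 1/2.
Joint probability = 9/58 × 1/2 × 1/2 = 0.039.

0.039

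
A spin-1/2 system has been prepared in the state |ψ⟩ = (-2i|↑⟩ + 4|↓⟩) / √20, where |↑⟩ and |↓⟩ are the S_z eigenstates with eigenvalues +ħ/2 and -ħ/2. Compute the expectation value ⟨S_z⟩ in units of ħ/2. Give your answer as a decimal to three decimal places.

⟨σ_z⟩ = |a|² - |b|² divided by |a|²+|b|², with a, b the |↑⟩, |↓⟩ amplitudes.
= (4 - 16)/20 = -12/20.
⟨S_z⟩ = (ħ/2)·⟨σ_z⟩.

-0.600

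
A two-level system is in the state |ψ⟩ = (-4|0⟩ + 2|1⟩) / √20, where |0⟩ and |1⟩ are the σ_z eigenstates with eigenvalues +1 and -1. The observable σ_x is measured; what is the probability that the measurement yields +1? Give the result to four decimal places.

|+x⟩ = (|0⟩ + |1⟩)/√2, so ⟨+x|ψ⟩ = (-2) / (√2·√20).
P = |-2|² / 40 = 4/40.

0.1000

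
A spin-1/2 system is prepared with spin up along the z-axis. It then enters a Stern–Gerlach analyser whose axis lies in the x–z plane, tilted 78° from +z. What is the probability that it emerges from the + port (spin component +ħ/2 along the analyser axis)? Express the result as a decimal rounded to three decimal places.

0.604

For spin-½, the probability of finding spin-up along an axis at angle θ to the initial spin direction is cos²(θ/2); spin-down is sin²(θ/2).
θ = 78°, so P = cos²(39°) ≈ 0.604.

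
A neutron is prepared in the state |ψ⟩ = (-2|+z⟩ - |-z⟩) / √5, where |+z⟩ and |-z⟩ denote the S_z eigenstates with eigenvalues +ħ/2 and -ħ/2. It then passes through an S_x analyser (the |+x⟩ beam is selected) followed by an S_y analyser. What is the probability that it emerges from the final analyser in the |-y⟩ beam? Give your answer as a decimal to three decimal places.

First analyser (S_x): P(|+x⟩) = |⟨+x|ψ⟩|² = 9/10.
After stage 1 the state is |+x⟩; P(|-y⟩) = |⟨-y|+x⟩|² = 1/2.
Joint probability = 9/10 × 1/2 = 0.450.

0.450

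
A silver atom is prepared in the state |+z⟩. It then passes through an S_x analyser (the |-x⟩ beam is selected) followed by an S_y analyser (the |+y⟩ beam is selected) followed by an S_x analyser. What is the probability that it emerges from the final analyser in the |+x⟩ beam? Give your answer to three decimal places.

First analyser (S_x): from |+z⟩, P(|-x⟩) = 1/2.
After stage 1 the state is |-x⟩; P(|+y⟩) = |⟨+y|-x⟩|² = 1/2.
After stage 2 the state is |+y⟩; P(|+x⟩) = |⟨+x|+y⟩|² = 1/2.
Joint probability = 1/2 × 1/2 × 1/2 = 0.125.

0.125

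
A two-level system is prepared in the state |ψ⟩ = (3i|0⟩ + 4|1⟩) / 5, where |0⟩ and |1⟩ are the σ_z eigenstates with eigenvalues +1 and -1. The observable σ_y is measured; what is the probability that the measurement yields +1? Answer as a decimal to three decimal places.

|+y⟩ = (|0⟩ + i|1⟩)/√2, so ⟨+y|ψ⟩ = (-i) / (√2·5).
P = |-i|² / 50 = 1/50.

0.020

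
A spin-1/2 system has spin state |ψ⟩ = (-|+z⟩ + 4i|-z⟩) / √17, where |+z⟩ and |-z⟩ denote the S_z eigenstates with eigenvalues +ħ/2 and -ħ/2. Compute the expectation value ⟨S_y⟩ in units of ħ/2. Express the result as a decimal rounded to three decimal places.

⟨σ_y⟩ = 2 Im(a* b)/(|a|²+|b|²) with a = -1, b = 4i.
a* b = -4i, so ⟨σ_y⟩ = -8/17.
⟨S_y⟩ = (ħ/2)·⟨σ_y⟩.

-0.471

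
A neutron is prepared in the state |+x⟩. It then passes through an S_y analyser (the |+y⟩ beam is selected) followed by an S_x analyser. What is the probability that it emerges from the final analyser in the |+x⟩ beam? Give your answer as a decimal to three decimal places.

0.250

First analyser (S_y): from |+x⟩, P(|+y⟩) = 1/2.
After stage 1 the state is |+y⟩; P(|+x⟩) = |⟨+x|+y⟩|² = 1/2.
Joint probability = 1/2 × 1/2 = 0.250.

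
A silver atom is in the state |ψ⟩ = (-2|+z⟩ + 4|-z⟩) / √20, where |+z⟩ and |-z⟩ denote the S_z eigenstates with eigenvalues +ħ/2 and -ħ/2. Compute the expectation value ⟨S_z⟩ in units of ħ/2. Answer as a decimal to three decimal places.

⟨σ_z⟩ = |a|² - |b|² divided by |a|²+|b|², with a, b the |+z⟩, |-z⟩ amplitudes.
= (4 - 16)/20 = -12/20.
⟨S_z⟩ = (ħ/2)·⟨σ_z⟩.

-0.600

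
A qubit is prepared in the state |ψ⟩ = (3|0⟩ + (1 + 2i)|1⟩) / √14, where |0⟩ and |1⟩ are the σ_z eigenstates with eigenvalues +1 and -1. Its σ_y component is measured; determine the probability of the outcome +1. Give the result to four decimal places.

|+y⟩ = (|0⟩ + i|1⟩)/√2, so ⟨+y|ψ⟩ = (5 - i) / (√2·√14).
P = |5 - i|² / 28 = 26/28.

0.9286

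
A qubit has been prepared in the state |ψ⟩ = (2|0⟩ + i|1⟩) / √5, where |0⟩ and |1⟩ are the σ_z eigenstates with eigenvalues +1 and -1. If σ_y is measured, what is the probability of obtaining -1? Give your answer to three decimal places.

|-y⟩ = (|0⟩ - i|1⟩)/√2, so ⟨-y|ψ⟩ = (1) / (√2·√5).
P = |1|² / 10 = 1/10.

0.100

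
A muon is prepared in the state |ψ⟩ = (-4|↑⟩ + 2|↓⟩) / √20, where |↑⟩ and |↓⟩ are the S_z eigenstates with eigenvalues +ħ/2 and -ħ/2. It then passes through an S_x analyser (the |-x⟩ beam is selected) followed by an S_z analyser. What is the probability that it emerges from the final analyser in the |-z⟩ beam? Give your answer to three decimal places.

0.450

First analyser (S_x): P(|-x⟩) = |⟨-x|ψ⟩|² = 36/40.
After stage 1 the state is |-x⟩; P(|-z⟩) = |⟨-z|-x⟩|² = 1/2.
Joint probability = 36/40 × 1/2 = 0.450.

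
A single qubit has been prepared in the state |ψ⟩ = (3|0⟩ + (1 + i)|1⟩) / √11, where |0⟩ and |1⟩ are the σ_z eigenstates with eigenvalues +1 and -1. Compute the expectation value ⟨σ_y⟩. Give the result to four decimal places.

0.5455

⟨σ_y⟩ = 2 Im(a* b)/(|a|²+|b|²) with a = 3, b = (1 + i).
a* b = (3 + 3i), so ⟨σ_y⟩ = 6/11.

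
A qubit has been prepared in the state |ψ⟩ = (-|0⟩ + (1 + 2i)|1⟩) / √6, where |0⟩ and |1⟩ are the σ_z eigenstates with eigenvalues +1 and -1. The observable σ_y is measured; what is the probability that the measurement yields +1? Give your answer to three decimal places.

|+y⟩ = (|0⟩ + i|1⟩)/√2, so ⟨+y|ψ⟩ = (1 - i) / (√2·√6).
P = |1 - i|² / 12 = 2/12.

0.167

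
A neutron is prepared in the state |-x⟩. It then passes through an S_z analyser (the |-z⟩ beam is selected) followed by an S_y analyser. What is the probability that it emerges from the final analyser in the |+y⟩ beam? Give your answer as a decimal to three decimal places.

0.250

First analyser (S_z): from |-x⟩, P(|-z⟩) = 1/2.
After stage 1 the state is |-z⟩; P(|+y⟩) = |⟨+y|-z⟩|² = 1/2.
Joint probability = 1/2 × 1/2 = 0.250.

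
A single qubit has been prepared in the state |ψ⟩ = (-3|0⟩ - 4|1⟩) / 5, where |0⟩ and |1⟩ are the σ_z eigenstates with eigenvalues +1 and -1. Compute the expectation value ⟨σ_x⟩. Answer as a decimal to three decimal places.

0.960

⟨σ_x⟩ = 2 Re(a* b)/(|a|²+|b|²) with a = -3, b = -4.
a* b = 12, so ⟨σ_x⟩ = 24/25.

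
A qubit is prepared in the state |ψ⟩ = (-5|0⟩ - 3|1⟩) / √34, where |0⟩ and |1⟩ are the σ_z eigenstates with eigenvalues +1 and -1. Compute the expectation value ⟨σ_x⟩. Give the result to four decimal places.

⟨σ_x⟩ = 2 Re(a* b)/(|a|²+|b|²) with a = -5, b = -3.
a* b = 15, so ⟨σ_x⟩ = 30/34.

0.8824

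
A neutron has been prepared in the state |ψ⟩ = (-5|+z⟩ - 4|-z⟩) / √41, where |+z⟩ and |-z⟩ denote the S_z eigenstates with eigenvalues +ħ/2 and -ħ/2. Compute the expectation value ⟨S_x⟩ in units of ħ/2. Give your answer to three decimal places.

0.976

⟨σ_x⟩ = 2 Re(a* b)/(|a|²+|b|²) with a = -5, b = -4.
a* b = 20, so ⟨σ_x⟩ = 40/41.
⟨S_x⟩ = (ħ/2)·⟨σ_x⟩.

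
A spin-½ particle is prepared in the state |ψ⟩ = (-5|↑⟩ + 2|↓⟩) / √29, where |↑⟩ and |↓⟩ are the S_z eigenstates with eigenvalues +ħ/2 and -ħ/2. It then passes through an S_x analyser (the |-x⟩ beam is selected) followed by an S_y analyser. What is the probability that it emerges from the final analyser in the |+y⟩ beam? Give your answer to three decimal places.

0.422

First analyser (S_x): P(|-x⟩) = |⟨-x|ψ⟩|² = 49/58.
After stage 1 the state is |-x⟩; P(|+y⟩) = |⟨+y|-x⟩|² = 1/2.
Joint probability = 49/58 × 1/2 = 0.422.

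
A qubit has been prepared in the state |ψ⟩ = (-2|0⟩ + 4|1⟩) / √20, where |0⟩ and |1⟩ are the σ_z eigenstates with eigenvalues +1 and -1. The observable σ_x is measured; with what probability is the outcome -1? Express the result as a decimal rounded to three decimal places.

|-x⟩ = (|0⟩ - |1⟩)/√2, so ⟨-x|ψ⟩ = (-6) / (√2·√20).
P = |-6|² / 40 = 36/40.

0.900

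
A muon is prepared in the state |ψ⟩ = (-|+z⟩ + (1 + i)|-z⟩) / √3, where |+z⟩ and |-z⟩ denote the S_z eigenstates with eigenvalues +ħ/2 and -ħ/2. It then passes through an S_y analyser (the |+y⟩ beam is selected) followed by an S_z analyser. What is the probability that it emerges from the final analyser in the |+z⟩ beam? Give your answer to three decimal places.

0.083

First analyser (S_y): P(|+y⟩) = |⟨+y|ψ⟩|² = 1/6.
After stage 1 the state is |+y⟩; P(|+z⟩) = |⟨+z|+y⟩|² = 1/2.
Joint probability = 1/6 × 1/2 = 0.083.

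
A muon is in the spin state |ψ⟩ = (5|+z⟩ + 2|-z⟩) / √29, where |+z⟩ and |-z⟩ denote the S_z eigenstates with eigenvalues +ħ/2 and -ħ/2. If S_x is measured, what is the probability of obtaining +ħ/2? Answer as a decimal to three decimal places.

|+x⟩ = (|+z⟩ + |-z⟩)/√2, so ⟨+x|ψ⟩ = (7) / (√2·√29).
P = |7|² / 58 = 49/58.

0.845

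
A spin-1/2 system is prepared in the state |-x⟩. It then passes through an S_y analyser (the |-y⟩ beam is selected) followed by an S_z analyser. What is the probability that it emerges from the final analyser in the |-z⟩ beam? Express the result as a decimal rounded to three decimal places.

First analyser (S_y): from |-x⟩, P(|-y⟩) = 1/2.
After stage 1 the state is |-y⟩; P(|-z⟩) = |⟨-z|-y⟩|² = 1/2.
Joint probability = 1/2 × 1/2 = 0.250.

0.250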